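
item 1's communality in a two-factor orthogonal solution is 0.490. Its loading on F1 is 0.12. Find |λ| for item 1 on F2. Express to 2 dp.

Under orthogonal rotation h² = Σλ², so λ_F2² = h² − (0.0144) = 0.490 − 0.0144 = 0.4756.
|λ| = √0.4756 = 0.6896.

0.69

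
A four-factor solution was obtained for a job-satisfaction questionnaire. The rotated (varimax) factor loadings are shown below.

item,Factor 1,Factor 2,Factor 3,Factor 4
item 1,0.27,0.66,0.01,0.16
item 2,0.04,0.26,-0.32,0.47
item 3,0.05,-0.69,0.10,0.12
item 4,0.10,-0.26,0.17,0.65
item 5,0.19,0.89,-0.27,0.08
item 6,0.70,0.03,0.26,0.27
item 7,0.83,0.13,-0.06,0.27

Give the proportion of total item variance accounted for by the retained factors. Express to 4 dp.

0.6114

Communalities: 0.5342, 0.3925, 0.5030, 0.5290, 0.9075, 0.6314, 0.7823; Σh² = 4.2799.
Total variance with 7 standardized items is 7, so the solution explains 4.2799/7 = 0.6114.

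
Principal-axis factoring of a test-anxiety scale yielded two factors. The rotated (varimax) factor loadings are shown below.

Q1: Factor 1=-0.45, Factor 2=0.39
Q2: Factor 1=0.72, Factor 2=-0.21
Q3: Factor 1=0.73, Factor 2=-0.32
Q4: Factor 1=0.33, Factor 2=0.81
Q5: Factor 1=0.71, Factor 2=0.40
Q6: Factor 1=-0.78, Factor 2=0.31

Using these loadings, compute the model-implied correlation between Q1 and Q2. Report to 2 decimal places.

-0.41

r̂ = Σ λ_i·λ_j across factors = (-0.45)(0.72) + (0.39)(-0.21)
  = -0.3240 -0.0819 = -0.4059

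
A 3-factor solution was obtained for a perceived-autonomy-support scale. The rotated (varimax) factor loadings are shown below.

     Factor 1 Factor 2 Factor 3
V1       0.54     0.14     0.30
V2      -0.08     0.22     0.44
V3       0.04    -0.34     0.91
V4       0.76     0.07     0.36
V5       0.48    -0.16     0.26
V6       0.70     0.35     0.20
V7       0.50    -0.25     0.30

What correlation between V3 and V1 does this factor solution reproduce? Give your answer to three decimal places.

r̂ = Σ λ_i·λ_j across factors = (0.04)(0.54) + (-0.34)(0.14) + (0.91)(0.30)
  = +0.0216 -0.0476 +0.2730 = 0.2470

0.247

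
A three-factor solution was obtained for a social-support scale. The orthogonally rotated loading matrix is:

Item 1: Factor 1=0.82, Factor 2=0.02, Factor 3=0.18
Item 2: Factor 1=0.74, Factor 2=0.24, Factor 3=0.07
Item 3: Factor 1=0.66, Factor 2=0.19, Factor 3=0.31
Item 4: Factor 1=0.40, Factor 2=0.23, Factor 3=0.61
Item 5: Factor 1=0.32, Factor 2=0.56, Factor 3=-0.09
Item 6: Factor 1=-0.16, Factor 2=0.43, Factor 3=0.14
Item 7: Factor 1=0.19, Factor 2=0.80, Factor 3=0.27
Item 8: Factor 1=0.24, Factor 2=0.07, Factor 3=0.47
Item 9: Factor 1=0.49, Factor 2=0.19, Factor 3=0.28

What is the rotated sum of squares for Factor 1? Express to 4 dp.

2.2774

SS loadings for Factor 1 = 0.82² + 0.74² + 0.66² + 0.40² + 0.32² + (-0.16)² + 0.19² + 0.24² + 0.49² = 0.6724 + 0.5476 + 0.4356 + 0.1600 + 0.1024 + 0.0256 + 0.0361 + 0.0576 + 0.2401 = 2.2774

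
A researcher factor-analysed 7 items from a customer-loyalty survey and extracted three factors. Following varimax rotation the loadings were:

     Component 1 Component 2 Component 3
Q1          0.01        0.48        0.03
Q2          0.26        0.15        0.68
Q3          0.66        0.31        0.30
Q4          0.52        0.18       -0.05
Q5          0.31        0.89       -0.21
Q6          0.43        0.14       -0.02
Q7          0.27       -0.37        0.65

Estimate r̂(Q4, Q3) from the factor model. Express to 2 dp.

0.38

r̂ = Σ λ_i·λ_j across factors = (0.52)(0.66) + (0.18)(0.31) + (-0.05)(0.30)
  = +0.3432 +0.0558 -0.0150 = 0.3840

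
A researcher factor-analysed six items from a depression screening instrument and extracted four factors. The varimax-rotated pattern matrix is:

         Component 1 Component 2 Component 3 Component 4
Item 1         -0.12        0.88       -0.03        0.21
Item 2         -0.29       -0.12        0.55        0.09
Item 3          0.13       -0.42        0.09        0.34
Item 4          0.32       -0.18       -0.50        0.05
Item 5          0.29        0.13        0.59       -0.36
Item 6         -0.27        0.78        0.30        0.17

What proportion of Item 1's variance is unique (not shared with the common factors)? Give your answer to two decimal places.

0.17

h² = (-0.12)² + 0.88² + (-0.03)² + 0.21² = 0.0144 + 0.7744 + 0.0009 + 0.0441 = 0.8338
Uniqueness u² = 1 − h² = 1 − 0.8338 = 0.1662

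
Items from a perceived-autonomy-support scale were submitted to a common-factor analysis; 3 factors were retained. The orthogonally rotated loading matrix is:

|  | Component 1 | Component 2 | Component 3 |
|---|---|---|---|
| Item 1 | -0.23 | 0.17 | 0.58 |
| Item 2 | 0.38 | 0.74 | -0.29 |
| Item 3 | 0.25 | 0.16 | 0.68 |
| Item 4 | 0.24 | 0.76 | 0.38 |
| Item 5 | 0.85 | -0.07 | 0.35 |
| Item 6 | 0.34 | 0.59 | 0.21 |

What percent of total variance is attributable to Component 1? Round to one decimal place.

SS loadings for Component 1 = (-0.23)² + 0.38² + 0.25² + 0.24² + 0.85² + 0.34² = 1.1555
With 6 standardized items, total variance = 6. Proportion = 1.1555/6 = 0.1926 → 19.26%.

19.3%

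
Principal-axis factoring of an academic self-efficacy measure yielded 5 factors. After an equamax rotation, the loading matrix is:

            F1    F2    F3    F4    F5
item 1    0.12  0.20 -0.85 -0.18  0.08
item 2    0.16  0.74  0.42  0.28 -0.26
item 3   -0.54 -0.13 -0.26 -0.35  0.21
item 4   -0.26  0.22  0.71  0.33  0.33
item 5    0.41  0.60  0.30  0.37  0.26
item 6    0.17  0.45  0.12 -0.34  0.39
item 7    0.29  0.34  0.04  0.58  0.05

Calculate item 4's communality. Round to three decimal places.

h² = (-0.26)² + 0.22² + 0.71² + 0.33² + 0.33² = 0.0676 + 0.0484 + 0.5041 + 0.1089 + 0.1089 = 0.8379

0.838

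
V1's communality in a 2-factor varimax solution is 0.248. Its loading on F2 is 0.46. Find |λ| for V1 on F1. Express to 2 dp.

Under orthogonal rotation h² = Σλ², so λ_F1² = h² − (0.2116) = 0.248 − 0.2116 = 0.0364.
|λ| = √0.0364 = 0.1908.

0.19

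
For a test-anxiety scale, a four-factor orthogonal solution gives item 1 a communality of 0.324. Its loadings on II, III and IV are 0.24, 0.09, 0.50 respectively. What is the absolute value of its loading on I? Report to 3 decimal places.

Under orthogonal rotation h² = Σλ², so λ_I² = h² − (0.3157) = 0.324 − 0.3157 = 0.0083.
|λ| = √0.0083 = 0.0911.

0.091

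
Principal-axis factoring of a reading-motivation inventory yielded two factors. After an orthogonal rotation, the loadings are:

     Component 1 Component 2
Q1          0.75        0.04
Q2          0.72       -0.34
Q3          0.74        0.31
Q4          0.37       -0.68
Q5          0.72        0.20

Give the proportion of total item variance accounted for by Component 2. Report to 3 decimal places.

SS loadings for Component 2 = 0.04² + (-0.34)² + 0.31² + (-0.68)² + 0.20² = 0.7157
Proportion of variance = 0.7157 / 5 = 0.1431.

0.143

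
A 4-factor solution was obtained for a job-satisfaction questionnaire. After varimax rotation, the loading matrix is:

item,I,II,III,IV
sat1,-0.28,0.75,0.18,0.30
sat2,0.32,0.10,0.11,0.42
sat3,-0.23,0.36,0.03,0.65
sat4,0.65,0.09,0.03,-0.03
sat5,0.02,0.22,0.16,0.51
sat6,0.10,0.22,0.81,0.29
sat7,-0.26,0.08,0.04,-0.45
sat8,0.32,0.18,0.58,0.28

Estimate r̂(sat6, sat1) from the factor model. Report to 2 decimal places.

r̂ = Σ λ_i·λ_j across factors = (0.10)(-0.28) + (0.22)(0.75) + (0.81)(0.18) + (0.29)(0.30)
  = -0.0280 +0.1650 +0.1458 +0.0870 = 0.3698

0.37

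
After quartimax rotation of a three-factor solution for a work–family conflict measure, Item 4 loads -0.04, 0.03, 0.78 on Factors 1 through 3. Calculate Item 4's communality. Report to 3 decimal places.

0.611

h² = (-0.04)² + 0.03² + 0.78² = 0.0016 + 0.0009 + 0.6084 = 0.6109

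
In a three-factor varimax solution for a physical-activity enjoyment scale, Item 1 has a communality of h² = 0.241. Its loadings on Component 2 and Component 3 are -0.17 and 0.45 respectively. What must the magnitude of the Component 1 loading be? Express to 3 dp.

Under orthogonal rotation h² = Σλ², so λ_Component 1² = h² − (0.2314) = 0.241 − 0.2314 = 0.0096.
|λ| = √0.0096 = 0.0980.

0.098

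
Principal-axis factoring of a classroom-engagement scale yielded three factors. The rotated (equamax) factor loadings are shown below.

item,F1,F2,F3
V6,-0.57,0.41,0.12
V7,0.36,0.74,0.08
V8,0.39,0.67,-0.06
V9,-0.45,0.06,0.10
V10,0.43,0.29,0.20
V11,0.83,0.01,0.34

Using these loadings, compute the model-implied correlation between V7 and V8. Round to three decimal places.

0.631

r̂ = Σ λ_i·λ_j across factors = (0.36)(0.39) + (0.74)(0.67) + (0.08)(-0.06)
  = +0.1404 +0.4958 -0.0048 = 0.6314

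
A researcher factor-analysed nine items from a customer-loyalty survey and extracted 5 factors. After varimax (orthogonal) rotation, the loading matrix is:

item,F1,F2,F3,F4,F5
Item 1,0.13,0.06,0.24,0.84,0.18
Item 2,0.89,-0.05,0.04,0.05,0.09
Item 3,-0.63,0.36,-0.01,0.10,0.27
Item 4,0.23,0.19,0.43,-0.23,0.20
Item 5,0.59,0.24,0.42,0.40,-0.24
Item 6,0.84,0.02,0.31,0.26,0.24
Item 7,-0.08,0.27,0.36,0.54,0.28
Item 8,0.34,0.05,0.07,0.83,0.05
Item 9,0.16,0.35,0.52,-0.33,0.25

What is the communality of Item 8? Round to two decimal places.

0.81

h² = 0.34² + 0.05² + 0.07² + 0.83² + 0.05² = 0.1156 + 0.0025 + 0.0049 + 0.6889 + 0.0025 = 0.8144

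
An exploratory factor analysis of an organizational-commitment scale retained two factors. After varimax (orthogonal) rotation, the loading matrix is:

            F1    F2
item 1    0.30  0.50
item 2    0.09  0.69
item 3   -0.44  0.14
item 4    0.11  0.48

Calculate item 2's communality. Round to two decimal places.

h² = 0.09² + 0.69² = 0.0081 + 0.4761 = 0.4842

0.48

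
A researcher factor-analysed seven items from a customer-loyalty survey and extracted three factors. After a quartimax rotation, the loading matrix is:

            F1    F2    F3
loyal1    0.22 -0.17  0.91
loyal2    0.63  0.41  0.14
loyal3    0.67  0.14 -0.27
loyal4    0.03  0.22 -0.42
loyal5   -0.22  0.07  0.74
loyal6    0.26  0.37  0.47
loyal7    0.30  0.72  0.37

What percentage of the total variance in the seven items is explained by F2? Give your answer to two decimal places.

13.22%

SS loadings for F2 = (-0.17)² + 0.41² + 0.14² + 0.22² + 0.07² + 0.37² + 0.72² = 0.9252
With 7 standardized items, total variance = 7. Proportion = 0.9252/7 = 0.1322 → 13.22%.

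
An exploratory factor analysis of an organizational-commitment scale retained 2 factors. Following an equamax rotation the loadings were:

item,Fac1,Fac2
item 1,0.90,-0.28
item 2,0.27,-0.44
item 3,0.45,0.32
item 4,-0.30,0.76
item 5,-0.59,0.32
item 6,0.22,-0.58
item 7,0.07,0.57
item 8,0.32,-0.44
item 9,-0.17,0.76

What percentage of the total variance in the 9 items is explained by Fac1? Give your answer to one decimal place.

SS loadings for Fac1 = 0.90² + 0.27² + 0.45² + (-0.30)² + (-0.59)² + 0.22² + 0.07² + 0.32² + (-0.17)² = 1.7081
With 9 standardized items, total variance = 9. Proportion = 1.7081/9 = 0.1898 → 18.98%.

19.0%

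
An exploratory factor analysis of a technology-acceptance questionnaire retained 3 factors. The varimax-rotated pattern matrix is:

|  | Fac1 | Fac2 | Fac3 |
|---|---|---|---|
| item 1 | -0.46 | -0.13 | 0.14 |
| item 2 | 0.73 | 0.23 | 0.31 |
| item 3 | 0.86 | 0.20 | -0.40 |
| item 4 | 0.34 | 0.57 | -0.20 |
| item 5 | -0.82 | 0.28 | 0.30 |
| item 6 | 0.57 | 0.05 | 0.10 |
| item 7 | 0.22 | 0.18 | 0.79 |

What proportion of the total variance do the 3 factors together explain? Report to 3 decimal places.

SS loadings by factor: 2.6454, 0.5480, 1.0398; total = 4.2332.
Total variance with 7 standardized items is 7, so the solution explains 4.2332/7 = 0.6047.

0.605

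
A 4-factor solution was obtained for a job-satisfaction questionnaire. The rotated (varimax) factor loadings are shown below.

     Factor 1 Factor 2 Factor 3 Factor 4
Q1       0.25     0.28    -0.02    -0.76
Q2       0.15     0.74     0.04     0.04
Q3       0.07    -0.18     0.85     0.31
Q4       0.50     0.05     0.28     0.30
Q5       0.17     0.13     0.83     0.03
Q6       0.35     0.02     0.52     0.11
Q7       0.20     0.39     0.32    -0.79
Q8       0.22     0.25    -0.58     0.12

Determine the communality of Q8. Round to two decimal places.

0.46

h² = 0.22² + 0.25² + (-0.58)² + 0.12² = 0.0484 + 0.0625 + 0.3364 + 0.0144 = 0.4617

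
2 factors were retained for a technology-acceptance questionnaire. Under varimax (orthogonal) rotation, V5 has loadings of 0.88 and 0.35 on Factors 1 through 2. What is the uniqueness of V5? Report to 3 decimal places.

h² = 0.88² + 0.35² = 0.7744 + 0.1225 = 0.8969
Uniqueness u² = 1 − h² = 1 − 0.8969 = 0.1031

0.103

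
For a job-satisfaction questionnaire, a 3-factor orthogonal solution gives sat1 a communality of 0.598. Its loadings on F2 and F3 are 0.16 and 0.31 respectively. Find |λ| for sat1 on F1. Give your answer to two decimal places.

Under orthogonal rotation h² = Σλ², so λ_F1² = h² − (0.1217) = 0.598 − 0.1217 = 0.4763.
|λ| = √0.4763 = 0.6901.

0.69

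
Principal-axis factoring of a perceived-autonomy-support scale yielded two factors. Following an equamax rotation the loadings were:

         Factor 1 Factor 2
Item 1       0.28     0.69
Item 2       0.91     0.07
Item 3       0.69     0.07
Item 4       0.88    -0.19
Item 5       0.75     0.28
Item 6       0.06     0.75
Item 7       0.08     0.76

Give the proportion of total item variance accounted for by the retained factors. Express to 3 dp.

Communalities: 0.5545, 0.8330, 0.4810, 0.8105, 0.6409, 0.5661, 0.5840; Σh² = 4.4700.
Total variance with 7 standardized items is 7, so the solution explains 4.4700/7 = 0.6386.

0.639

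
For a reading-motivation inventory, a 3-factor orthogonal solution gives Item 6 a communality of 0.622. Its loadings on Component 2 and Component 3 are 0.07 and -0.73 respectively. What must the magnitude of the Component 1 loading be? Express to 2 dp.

Under orthogonal rotation h² = Σλ², so λ_Component 1² = h² − (0.5378) = 0.622 − 0.5378 = 0.0842.
|λ| = √0.0842 = 0.2902.

0.29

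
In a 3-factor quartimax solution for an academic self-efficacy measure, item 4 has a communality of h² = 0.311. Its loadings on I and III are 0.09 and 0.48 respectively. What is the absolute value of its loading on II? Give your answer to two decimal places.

0.27

Under orthogonal rotation h² = Σλ², so λ_II² = h² − (0.2385) = 0.311 − 0.2385 = 0.0725.
|λ| = √0.0725 = 0.2693.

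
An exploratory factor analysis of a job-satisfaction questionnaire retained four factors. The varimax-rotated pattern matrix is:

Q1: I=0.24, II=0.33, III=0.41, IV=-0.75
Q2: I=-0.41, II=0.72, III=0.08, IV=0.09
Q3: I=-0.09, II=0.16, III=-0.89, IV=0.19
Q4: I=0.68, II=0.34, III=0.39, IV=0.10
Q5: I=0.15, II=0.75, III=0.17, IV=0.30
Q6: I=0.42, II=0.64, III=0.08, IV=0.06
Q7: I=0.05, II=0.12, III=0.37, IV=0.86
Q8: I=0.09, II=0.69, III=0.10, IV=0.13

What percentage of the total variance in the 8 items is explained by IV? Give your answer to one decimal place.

SS loadings for IV = (-0.75)² + 0.09² + 0.19² + 0.10² + 0.30² + 0.06² + 0.86² + 0.13² = 1.4668
With 8 standardized items, total variance = 8. Proportion = 1.4668/8 = 0.1833 → 18.33%.

18.3%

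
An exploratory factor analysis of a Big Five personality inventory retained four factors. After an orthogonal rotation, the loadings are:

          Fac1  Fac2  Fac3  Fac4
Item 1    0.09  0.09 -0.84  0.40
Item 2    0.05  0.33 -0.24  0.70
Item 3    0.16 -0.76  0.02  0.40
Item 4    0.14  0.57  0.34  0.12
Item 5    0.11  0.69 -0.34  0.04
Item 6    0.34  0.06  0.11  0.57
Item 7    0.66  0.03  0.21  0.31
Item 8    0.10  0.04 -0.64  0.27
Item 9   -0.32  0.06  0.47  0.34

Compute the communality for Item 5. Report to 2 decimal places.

0.61

h² = 0.11² + 0.69² + (-0.34)² + 0.04² = 0.0121 + 0.4761 + 0.1156 + 0.0016 = 0.6054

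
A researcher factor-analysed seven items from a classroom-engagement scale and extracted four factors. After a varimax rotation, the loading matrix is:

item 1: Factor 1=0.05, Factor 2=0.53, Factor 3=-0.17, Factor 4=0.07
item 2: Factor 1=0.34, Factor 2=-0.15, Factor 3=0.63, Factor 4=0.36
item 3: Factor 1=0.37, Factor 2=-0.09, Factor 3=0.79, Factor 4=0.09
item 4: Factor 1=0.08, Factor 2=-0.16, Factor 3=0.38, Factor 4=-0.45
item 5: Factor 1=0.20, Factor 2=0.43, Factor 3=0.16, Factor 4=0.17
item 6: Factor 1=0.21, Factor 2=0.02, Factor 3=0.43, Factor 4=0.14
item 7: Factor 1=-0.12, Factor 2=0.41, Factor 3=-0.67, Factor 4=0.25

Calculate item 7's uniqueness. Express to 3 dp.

0.306

h² = (-0.12)² + 0.41² + (-0.67)² + 0.25² = 0.0144 + 0.1681 + 0.4489 + 0.0625 = 0.6939
Uniqueness u² = 1 − h² = 1 − 0.6939 = 0.3061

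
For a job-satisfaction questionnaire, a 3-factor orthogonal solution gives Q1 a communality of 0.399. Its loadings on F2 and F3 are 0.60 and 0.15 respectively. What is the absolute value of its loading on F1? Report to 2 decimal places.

0.13

Under orthogonal rotation h² = Σλ², so λ_F1² = h² − (0.3825) = 0.399 − 0.3825 = 0.0165.
|λ| = √0.0165 = 0.1285.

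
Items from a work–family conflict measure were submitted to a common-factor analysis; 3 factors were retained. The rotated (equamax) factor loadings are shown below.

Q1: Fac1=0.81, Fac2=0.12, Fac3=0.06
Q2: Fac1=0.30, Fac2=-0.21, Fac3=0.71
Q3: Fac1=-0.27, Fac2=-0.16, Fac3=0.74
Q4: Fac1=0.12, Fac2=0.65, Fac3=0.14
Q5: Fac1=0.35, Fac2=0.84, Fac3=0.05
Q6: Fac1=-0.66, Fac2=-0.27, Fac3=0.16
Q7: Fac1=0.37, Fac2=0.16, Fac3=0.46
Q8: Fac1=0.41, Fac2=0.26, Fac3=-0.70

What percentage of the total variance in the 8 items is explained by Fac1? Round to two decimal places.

SS loadings for Fac1 = 0.81² + 0.30² + (-0.27)² + 0.12² + 0.35² + (-0.66)² + 0.37² + 0.41² = 1.6965
With 8 standardized items, total variance = 8. Proportion = 1.6965/8 = 0.2121 → 21.21%.

21.21%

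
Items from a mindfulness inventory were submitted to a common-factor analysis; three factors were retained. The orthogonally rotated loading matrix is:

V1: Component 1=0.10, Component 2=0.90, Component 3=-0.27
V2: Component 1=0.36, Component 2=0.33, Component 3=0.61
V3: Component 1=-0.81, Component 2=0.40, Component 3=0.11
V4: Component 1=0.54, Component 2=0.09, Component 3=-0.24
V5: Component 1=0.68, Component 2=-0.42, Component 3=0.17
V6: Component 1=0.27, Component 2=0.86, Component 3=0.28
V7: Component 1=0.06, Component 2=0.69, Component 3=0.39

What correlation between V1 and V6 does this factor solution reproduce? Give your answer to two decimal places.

0.73

r̂ = Σ λ_i·λ_j across factors = (0.10)(0.27) + (0.90)(0.86) + (-0.27)(0.28)
  = +0.0270 +0.7740 -0.0756 = 0.7254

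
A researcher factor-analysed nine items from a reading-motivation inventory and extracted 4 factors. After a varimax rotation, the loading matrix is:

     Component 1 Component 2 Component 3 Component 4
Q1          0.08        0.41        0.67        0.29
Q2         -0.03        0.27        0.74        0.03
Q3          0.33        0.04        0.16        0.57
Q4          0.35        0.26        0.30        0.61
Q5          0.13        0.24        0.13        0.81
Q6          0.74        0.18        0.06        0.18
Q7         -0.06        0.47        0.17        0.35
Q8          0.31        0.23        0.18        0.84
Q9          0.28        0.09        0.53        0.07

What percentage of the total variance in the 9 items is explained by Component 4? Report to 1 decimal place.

25.6%

SS loadings for Component 4 = 0.29² + 0.03² + 0.57² + 0.61² + 0.81² + 0.18² + 0.35² + 0.84² + 0.07² = 2.3035
With 9 standardized items, total variance = 9. Proportion = 2.3035/9 = 0.2559 → 25.59%.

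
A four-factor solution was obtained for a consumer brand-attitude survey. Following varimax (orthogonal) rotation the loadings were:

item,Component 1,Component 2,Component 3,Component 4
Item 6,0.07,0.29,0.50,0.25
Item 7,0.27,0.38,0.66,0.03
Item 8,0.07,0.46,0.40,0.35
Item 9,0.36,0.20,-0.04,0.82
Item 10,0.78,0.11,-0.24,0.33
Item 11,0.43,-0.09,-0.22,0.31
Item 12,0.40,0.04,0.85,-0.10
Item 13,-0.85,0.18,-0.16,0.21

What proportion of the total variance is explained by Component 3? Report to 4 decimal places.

0.2127

SS loadings for Component 3 = 0.50² + 0.66² + 0.40² + (-0.04)² + (-0.24)² + (-0.22)² + 0.85² + (-0.16)² = 1.7013
Proportion of variance = 1.7013 / 8 = 0.2127.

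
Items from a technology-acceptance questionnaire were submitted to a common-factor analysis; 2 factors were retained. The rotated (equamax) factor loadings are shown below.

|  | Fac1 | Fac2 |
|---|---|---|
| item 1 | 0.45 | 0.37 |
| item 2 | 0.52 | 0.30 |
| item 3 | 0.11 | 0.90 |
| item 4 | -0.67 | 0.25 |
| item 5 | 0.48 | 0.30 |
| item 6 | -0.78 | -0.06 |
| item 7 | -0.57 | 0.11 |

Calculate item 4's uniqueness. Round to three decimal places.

0.489

h² = (-0.67)² + 0.25² = 0.4489 + 0.0625 = 0.5114
Uniqueness u² = 1 − h² = 1 − 0.5114 = 0.4886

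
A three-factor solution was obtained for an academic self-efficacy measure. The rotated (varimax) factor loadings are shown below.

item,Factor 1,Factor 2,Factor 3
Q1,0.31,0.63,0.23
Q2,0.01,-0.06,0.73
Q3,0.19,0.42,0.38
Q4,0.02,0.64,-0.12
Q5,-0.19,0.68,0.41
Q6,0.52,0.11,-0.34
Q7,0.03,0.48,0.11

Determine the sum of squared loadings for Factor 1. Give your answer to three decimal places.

SS loadings for Factor 1 = 0.31² + 0.01² + 0.19² + 0.02² + (-0.19)² + 0.52² + 0.03² = 0.0961 + 0.0001 + 0.0361 + 0.0004 + 0.0361 + 0.2704 + 0.0009 = 0.4401

0.440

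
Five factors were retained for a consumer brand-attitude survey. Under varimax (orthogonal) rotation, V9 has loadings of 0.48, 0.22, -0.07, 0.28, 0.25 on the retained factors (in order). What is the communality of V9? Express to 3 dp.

h² = 0.48² + 0.22² + (-0.07)² + 0.28² + 0.25² = 0.2304 + 0.0484 + 0.0049 + 0.0784 + 0.0625 = 0.4246

0.425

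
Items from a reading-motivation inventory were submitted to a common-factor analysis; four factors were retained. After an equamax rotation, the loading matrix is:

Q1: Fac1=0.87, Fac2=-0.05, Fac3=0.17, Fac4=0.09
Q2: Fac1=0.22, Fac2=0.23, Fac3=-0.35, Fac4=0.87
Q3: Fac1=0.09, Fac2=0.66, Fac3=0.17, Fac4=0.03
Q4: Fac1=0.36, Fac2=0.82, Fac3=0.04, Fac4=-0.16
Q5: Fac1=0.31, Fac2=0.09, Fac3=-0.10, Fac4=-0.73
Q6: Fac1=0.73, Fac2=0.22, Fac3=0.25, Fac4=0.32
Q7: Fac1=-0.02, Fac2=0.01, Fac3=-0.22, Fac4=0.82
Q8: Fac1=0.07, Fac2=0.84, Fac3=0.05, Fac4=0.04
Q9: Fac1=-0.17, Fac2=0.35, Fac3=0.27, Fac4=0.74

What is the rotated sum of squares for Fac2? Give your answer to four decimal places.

2.0481

SS loadings for Fac2 = (-0.05)² + 0.23² + 0.66² + 0.82² + 0.09² + 0.22² + 0.01² + 0.84² + 0.35² = 0.0025 + 0.0529 + 0.4356 + 0.6724 + 0.0081 + 0.0484 + 0.0001 + 0.7056 + 0.1225 = 2.0481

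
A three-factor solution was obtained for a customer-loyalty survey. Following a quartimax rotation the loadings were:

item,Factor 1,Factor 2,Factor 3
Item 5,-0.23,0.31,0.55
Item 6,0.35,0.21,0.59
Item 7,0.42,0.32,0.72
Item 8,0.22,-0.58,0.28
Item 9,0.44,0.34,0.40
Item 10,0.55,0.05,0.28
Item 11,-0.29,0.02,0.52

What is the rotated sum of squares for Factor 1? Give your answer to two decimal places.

SS loadings for Factor 1 = (-0.23)² + 0.35² + 0.42² + 0.22² + 0.44² + 0.55² + (-0.29)² = 0.0529 + 0.1225 + 0.1764 + 0.0484 + 0.1936 + 0.3025 + 0.0841 = 0.9804

0.98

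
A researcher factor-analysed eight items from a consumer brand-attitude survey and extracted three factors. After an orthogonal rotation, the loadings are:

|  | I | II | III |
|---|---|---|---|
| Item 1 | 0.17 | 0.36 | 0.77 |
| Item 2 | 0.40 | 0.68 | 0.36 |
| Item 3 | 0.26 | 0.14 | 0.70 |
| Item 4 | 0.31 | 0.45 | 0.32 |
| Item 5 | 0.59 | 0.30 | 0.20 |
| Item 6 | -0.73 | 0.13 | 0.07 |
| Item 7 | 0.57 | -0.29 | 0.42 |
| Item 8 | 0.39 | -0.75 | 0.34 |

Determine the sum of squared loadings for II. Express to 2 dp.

SS loadings for II = 0.36² + 0.68² + 0.14² + 0.45² + 0.30² + 0.13² + (-0.29)² + (-0.75)² = 0.1296 + 0.4624 + 0.0196 + 0.2025 + 0.0900 + 0.0169 + 0.0841 + 0.5625 = 1.5676

1.57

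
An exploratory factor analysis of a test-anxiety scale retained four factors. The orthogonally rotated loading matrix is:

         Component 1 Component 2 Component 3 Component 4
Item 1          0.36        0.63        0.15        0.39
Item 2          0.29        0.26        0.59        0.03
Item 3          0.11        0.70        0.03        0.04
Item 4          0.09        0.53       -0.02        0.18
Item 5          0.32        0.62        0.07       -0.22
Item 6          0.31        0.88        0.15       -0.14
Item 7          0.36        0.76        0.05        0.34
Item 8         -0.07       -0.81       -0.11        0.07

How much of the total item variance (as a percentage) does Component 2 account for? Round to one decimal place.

45.3%

SS loadings for Component 2 = 0.63² + 0.26² + 0.70² + 0.53² + 0.62² + 0.88² + 0.76² + (-0.81)² = 3.6279
With 8 standardized items, total variance = 8. Proportion = 3.6279/8 = 0.4535 → 45.35%.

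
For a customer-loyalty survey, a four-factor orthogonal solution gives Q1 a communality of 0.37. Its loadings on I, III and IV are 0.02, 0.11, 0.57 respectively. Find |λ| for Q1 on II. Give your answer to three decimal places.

Under orthogonal rotation h² = Σλ², so λ_II² = h² − (0.3374) = 0.37 − 0.3374 = 0.0326.
|λ| = √0.0326 = 0.1806.

0.181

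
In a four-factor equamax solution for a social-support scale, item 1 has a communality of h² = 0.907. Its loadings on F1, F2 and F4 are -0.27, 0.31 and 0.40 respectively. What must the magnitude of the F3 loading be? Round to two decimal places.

Under orthogonal rotation h² = Σλ², so λ_F3² = h² − (0.3290) = 0.907 − 0.3290 = 0.5780.
|λ| = √0.5780 = 0.7603.

0.76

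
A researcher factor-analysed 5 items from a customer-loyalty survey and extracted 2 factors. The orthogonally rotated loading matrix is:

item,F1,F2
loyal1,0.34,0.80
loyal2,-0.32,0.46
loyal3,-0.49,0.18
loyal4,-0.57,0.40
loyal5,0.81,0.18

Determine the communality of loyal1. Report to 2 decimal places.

h² = 0.34² + 0.80² = 0.1156 + 0.6400 = 0.7556

0.76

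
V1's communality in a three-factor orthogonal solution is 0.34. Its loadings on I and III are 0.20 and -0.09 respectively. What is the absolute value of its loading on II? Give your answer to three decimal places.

Under orthogonal rotation h² = Σλ², so λ_II² = h² − (0.0481) = 0.34 − 0.0481 = 0.2919.
|λ| = √0.2919 = 0.5403.

0.540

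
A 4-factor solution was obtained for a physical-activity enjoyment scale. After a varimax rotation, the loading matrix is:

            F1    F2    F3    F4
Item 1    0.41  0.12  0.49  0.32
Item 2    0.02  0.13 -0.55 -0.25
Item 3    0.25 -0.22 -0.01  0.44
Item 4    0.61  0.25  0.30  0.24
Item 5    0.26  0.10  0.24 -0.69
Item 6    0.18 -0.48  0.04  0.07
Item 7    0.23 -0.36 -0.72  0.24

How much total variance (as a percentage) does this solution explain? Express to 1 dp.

49.0%

Communalities: 0.5250, 0.3823, 0.3046, 0.5822, 0.6113, 0.2693, 0.7585; Σh² = 3.4332.
Total variance with 7 standardized items is 7, so the solution explains 3.4332/7 = 0.4905 = 49.05%.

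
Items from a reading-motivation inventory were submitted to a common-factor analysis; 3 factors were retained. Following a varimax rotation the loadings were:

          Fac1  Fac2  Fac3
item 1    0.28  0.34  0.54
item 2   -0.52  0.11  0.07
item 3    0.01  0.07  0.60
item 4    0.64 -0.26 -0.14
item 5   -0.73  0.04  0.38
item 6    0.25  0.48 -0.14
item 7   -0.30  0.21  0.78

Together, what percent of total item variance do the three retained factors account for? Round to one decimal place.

Communalities: 0.4856, 0.2874, 0.3650, 0.4968, 0.6789, 0.3125, 0.7425; Σh² = 3.3687.
Total variance with 7 standardized items is 7, so the solution explains 3.3687/7 = 0.4812 = 48.12%.

48.1%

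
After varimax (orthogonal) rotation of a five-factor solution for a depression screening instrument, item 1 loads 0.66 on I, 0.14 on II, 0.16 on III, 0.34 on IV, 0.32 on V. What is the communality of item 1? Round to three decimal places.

h² = 0.66² + 0.14² + 0.16² + 0.34² + 0.32² = 0.4356 + 0.0196 + 0.0256 + 0.1156 + 0.1024 = 0.6988

0.699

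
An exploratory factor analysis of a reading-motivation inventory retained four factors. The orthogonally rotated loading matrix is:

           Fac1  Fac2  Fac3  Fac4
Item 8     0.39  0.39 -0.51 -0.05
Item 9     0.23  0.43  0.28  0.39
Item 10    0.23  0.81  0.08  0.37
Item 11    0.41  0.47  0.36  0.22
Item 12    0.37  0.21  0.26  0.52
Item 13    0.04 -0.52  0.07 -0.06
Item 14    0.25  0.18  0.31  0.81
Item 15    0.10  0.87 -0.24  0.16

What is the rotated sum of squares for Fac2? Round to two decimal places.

2.32

SS loadings for Fac2 = 0.39² + 0.43² + 0.81² + 0.47² + 0.21² + (-0.52)² + 0.18² + 0.87² = 0.1521 + 0.1849 + 0.6561 + 0.2209 + 0.0441 + 0.2704 + 0.0324 + 0.7569 = 2.3178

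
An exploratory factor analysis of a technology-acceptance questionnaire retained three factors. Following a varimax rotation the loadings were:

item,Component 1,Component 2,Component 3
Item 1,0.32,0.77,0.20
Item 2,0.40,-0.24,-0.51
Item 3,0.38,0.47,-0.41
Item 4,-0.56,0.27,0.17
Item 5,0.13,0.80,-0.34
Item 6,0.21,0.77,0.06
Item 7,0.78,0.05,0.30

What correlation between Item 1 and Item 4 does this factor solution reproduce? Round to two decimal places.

0.06

r̂ = Σ λ_i·λ_j across factors = (0.32)(-0.56) + (0.77)(0.27) + (0.20)(0.17)
  = -0.1792 +0.2079 +0.0340 = 0.0627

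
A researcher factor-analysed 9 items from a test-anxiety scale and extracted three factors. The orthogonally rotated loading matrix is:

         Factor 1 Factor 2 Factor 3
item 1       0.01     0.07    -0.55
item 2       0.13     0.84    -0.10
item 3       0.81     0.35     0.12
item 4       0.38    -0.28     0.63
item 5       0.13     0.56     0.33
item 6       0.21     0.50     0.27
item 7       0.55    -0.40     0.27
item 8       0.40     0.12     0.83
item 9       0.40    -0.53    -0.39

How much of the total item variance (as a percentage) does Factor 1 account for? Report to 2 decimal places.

SS loadings for Factor 1 = 0.01² + 0.13² + 0.81² + 0.38² + 0.13² + 0.21² + 0.55² + 0.40² + 0.40² = 1.5010
With 9 standardized items, total variance = 9. Proportion = 1.5010/9 = 0.1668 → 16.68%.

16.68%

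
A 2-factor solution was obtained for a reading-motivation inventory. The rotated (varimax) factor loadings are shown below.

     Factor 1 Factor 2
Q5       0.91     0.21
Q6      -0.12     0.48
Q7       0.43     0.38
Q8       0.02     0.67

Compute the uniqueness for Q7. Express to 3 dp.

0.671

h² = 0.43² + 0.38² = 0.1849 + 0.1444 = 0.3293
Uniqueness u² = 1 − h² = 1 − 0.3293 = 0.6707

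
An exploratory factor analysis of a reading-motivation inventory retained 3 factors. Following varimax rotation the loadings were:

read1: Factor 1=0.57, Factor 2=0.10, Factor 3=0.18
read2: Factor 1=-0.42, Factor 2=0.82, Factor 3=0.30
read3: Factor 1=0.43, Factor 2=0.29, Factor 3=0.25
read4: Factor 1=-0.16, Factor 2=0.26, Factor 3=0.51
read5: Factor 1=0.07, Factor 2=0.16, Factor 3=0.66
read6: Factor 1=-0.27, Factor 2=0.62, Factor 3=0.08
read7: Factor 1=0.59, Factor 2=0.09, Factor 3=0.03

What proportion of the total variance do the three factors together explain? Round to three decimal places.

SS loadings by factor: 1.1377, 1.2522, 0.8879; total = 3.2778.
Total variance with 7 standardized items is 7, so the solution explains 3.2778/7 = 0.4683.

0.468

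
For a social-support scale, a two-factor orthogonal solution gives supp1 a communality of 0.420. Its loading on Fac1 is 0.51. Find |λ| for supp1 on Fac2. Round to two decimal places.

Under orthogonal rotation h² = Σλ², so λ_Fac2² = h² − (0.2601) = 0.420 − 0.2601 = 0.1599.
|λ| = √0.1599 = 0.3999.

0.40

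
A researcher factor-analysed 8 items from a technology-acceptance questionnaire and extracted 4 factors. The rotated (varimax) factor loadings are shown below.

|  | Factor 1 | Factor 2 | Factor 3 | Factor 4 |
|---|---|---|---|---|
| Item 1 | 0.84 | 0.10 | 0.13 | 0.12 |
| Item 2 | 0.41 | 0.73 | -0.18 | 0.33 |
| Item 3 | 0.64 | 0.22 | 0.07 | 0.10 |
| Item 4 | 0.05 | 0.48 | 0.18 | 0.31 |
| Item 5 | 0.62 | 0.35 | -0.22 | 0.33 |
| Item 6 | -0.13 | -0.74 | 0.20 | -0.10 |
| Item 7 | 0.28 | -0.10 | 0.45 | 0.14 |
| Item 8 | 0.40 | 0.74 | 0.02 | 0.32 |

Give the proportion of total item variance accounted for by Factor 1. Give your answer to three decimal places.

0.241

SS loadings for Factor 1 = 0.84² + 0.41² + 0.64² + 0.05² + 0.62² + (-0.13)² + 0.28² + 0.40² = 1.9255
Proportion of variance = 1.9255 / 8 = 0.2407.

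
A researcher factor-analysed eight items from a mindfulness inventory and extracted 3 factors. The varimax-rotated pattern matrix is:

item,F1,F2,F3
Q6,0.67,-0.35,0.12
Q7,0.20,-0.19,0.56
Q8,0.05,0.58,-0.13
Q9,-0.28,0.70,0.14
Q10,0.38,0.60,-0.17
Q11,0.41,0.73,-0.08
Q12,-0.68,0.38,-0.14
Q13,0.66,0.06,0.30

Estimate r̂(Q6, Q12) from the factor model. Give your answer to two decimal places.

-0.61

r̂ = Σ λ_i·λ_j across factors = (0.67)(-0.68) + (-0.35)(0.38) + (0.12)(-0.14)
  = -0.4556 -0.1330 -0.0168 = -0.6054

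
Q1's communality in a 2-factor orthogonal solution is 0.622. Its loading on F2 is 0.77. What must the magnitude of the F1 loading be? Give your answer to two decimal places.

0.17

Under orthogonal rotation h² = Σλ², so λ_F1² = h² − (0.5929) = 0.622 − 0.5929 = 0.0291.
|λ| = √0.0291 = 0.1706.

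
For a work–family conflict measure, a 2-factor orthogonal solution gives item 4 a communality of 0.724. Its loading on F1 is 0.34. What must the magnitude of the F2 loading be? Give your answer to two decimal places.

Under orthogonal rotation h² = Σλ², so λ_F2² = h² − (0.1156) = 0.724 − 0.1156 = 0.6084.
|λ| = √0.6084 = 0.7800.

0.78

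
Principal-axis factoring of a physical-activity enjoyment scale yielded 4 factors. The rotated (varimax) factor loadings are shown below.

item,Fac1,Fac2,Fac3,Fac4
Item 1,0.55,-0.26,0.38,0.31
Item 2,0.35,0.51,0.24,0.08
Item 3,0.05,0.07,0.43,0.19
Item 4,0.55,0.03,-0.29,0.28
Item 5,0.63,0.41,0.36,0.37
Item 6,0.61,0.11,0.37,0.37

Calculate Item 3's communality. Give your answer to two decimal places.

0.23

h² = 0.05² + 0.07² + 0.43² + 0.19² = 0.0025 + 0.0049 + 0.1849 + 0.0361 = 0.2284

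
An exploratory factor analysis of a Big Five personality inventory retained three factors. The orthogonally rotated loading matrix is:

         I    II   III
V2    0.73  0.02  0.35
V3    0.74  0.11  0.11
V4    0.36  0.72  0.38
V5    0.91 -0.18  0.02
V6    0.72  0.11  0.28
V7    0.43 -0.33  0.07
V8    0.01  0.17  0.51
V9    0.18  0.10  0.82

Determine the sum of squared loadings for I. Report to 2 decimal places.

SS loadings for I = 0.73² + 0.74² + 0.36² + 0.91² + 0.72² + 0.43² + 0.01² + 0.18² = 0.5329 + 0.5476 + 0.1296 + 0.8281 + 0.5184 + 0.1849 + 0.0001 + 0.0324 = 2.7740

2.77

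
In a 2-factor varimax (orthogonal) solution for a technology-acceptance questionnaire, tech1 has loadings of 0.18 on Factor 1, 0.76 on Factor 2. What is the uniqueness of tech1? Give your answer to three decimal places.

h² = 0.18² + 0.76² = 0.0324 + 0.5776 = 0.6100
Uniqueness u² = 1 − h² = 1 − 0.6100 = 0.3900

0.390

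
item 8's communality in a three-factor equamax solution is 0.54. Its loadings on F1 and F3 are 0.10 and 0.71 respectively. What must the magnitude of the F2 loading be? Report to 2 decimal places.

0.16

Under orthogonal rotation h² = Σλ², so λ_F2² = h² − (0.5141) = 0.54 − 0.5141 = 0.0259.
|λ| = √0.0259 = 0.1609.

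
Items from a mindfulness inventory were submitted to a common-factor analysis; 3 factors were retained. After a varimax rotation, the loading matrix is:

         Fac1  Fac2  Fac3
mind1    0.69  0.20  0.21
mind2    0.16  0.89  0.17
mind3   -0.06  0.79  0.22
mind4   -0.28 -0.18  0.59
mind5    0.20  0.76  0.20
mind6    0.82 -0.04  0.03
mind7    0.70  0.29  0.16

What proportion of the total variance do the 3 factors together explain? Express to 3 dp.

Communalities: 0.5602, 0.8466, 0.6761, 0.4589, 0.6576, 0.6749, 0.5997; Σh² = 4.4740.
Total variance with 7 standardized items is 7, so the solution explains 4.4740/7 = 0.6391.

0.639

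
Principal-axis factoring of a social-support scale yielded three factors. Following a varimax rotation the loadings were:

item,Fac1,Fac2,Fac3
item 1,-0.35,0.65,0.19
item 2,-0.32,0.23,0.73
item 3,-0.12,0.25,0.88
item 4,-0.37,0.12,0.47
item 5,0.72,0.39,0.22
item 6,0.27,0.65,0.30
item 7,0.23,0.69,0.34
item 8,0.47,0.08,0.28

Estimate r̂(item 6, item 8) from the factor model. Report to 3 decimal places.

r̂ = Σ λ_i·λ_j across factors = (0.27)(0.47) + (0.65)(0.08) + (0.30)(0.28)
  = +0.1269 +0.0520 +0.0840 = 0.2629

0.263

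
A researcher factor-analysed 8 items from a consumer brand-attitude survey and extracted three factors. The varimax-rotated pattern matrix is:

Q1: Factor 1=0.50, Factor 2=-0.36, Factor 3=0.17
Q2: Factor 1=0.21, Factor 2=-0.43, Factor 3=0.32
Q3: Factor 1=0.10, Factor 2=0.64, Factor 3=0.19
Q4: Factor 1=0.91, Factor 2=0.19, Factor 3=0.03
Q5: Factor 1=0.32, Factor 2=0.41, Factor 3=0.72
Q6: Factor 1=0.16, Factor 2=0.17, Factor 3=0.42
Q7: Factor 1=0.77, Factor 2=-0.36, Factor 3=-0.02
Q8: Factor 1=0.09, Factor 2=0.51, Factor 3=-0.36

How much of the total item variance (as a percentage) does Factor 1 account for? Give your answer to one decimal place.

23.3%

SS loadings for Factor 1 = 0.50² + 0.21² + 0.10² + 0.91² + 0.32² + 0.16² + 0.77² + 0.09² = 1.8612
With 8 standardized items, total variance = 8. Proportion = 1.8612/8 = 0.2326 → 23.27%.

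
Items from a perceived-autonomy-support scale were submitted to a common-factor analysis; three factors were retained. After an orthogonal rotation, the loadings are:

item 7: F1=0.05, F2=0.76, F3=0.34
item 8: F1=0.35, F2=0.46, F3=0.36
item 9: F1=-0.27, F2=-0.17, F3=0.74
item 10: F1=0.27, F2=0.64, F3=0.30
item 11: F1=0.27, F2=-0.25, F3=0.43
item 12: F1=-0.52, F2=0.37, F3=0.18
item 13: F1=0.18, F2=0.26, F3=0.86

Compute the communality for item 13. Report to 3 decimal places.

0.840

h² = 0.18² + 0.26² + 0.86² = 0.0324 + 0.0676 + 0.7396 = 0.8396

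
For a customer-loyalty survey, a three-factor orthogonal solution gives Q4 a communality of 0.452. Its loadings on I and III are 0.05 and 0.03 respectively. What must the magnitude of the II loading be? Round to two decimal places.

Under orthogonal rotation h² = Σλ², so λ_II² = h² − (0.0034) = 0.452 − 0.0034 = 0.4486.
|λ| = √0.4486 = 0.6698.

0.67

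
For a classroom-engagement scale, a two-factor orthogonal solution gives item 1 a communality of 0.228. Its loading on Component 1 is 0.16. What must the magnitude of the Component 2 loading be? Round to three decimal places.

Under orthogonal rotation h² = Σλ², so λ_Component 2² = h² − (0.0256) = 0.228 − 0.0256 = 0.2024.
|λ| = √0.2024 = 0.4499.

0.450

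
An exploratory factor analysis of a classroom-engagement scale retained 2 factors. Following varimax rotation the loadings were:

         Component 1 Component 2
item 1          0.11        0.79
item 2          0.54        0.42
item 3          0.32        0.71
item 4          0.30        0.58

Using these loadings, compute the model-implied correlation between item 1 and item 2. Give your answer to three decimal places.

0.391

r̂ = Σ λ_i·λ_j across factors = (0.11)(0.54) + (0.79)(0.42)
  = +0.0594 +0.3318 = 0.3912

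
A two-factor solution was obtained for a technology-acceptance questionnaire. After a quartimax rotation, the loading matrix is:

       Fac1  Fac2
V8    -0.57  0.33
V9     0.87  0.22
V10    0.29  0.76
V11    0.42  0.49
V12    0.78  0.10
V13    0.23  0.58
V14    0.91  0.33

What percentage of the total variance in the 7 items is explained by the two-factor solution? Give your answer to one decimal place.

SS loadings by factor: 2.8317, 1.4303; total = 4.2620.
Total variance with 7 standardized items is 7, so the solution explains 4.2620/7 = 0.6089 = 60.89%.

60.9%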